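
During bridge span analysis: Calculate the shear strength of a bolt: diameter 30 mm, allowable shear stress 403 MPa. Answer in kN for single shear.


A = pi * d^2 / 4 = pi * 30^2 / 4 = 706.8583 mm^2
V = f_v * A / 1000 = 403 * 706.8583 / 1000
= 284.8639 kN

284.8639 kN


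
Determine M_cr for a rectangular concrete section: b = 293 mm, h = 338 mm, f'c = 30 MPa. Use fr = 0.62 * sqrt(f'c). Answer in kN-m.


fr = 0.62 * sqrt(30) = 0.62 * 5.4772 = 3.3959 MPa
I = 293 * 338^3 / 12 = 942836691.33 mm^4
y_t = 169.0 mm
M_cr = fr * I / y_t = 3.3959 * 942836691.33 / 169.0 N-mm
= 18.9453 kN-m

18.9453 kN-m


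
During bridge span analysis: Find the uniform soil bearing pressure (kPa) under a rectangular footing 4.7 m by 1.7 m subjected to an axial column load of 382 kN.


A = 4.7 * 1.7 = 7.99 m^2
q = P / A = 382 / 7.99
= 47.8098 kPa

47.8098 kPa


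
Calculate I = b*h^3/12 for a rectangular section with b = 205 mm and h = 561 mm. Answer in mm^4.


I = b * h^3 / 12
= 205 * 561^3 / 12
= 205 * 176558481 / 12
= 3016207383.75 mm^4

3016207383.75 mm^4


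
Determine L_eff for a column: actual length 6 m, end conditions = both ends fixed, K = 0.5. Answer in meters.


L_eff = K * L
= 0.5 * 6
= 3.0 m

3.0 m


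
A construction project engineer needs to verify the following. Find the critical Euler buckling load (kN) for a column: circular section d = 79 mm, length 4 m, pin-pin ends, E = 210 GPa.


I = pi * d^4 / 64 = 1911957.63 mm^4
L = 4000.0 mm
P_cr = pi^2 * E * I / L^2
= 9.8696 * 210000.0 * 1911957.63 / 4000.0^2
= 247672.23 N = 247.6722 kN

247.6722 kN


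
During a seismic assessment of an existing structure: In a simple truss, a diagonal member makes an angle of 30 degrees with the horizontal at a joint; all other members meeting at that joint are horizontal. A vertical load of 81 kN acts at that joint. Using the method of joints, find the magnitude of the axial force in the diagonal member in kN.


At the joint, only the diagonal has a vertical component, so vertical equilibrium gives:
F * sin(30) = 81
F = 81 / sin(30)
= 81 / 0.5
= 162.0 kN

162.0 kN


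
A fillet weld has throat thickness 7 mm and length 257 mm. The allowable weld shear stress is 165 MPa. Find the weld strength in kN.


Strength = throat * length * allowable stress
= 7 * 257 * 165 N
= 296835 N
= 296.83 kN

296.83 kN


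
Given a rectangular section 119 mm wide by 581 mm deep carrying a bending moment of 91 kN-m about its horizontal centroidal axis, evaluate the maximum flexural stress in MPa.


I = b * h^3 / 12 = 119 * 581^3 / 12 = 1944885831.58 mm^4
y = h / 2 = 581 / 2 = 290.5 mm
M = 91 kN-m = 91000000.0 N-mm
sigma = M * y / I = 91000000.0 * 290.5 / 1944885831.58
= 13.59 MPa

13.59 MPa


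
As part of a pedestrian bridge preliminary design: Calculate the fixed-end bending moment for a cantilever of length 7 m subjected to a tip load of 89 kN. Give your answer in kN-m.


For a cantilever with a point load at the free end:
M_max = P * L = 89 * 7 = 623 kN-m

623 kN-m


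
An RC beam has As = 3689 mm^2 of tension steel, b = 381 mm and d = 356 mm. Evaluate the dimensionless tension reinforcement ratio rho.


rho = As / (b * d)
= 3689 / (381 * 356)
= 3689 / 135636
= 0.027198 (dimensionless)

0.027198 (dimensionless)


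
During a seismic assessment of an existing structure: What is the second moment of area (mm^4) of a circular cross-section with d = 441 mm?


r = d / 2 = 441 / 2 = 220.5 mm
I = pi * r^4 / 4 = pi * 220.5^4 / 4
= 1856625267.29 mm^4

1856625267.29 mm^4


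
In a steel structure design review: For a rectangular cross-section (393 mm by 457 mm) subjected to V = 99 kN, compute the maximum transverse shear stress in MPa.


A = b * h = 393 * 457 = 179601 mm^2
V = 99 kN = 99000.0 N
tau_max = 1.5 * V / A = 1.5 * 99000.0 / 179601
= 0.8268 MPa

0.8268 MPa


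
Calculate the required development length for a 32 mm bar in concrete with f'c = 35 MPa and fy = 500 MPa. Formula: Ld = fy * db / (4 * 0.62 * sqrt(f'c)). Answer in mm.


Ld = (fy * db) / (4 * 0.62 * sqrt(f'c))
= (500 * 32) / (4 * 0.62 * sqrt(35))
= 16000 / 14.6719
= 1090.52 mm

1090.52 mm


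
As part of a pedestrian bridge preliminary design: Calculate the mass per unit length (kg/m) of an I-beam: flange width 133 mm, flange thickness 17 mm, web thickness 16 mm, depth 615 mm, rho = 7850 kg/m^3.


A_flanges = 2 * 133 * 17 = 4522 mm^2
A_web = (615 - 2 * 17) * 16 = 9296 mm^2
A_total = 4522 + 9296 = 13818 mm^2 = 0.013818 m^2
Weight = rho * A = 7850 * 0.013818 = 108.4713 kg/m

108.4713 kg/m


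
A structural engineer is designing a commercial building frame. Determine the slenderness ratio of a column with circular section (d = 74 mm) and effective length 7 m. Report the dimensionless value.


Radius of gyration r = d / 4 = 74 / 4 = 18.5 mm
L_eff = 7000.0 mm
Slenderness ratio = L / r = 7000.0 / 18.5 = 378.38 (dimensionless)

378.38 (dimensionless)


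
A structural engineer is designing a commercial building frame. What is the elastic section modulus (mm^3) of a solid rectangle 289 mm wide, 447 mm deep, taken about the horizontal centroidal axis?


S = b * h^2 / 6
= 289 * 447^2 / 6
= 289 * 199809 / 6
= 9624133.5 mm^3

9624133.5 mm^3


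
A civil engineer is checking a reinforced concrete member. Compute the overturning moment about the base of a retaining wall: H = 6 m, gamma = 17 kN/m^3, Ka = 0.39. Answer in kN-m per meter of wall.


Pa = 0.5 * Ka * gamma * H^2
= 0.5 * 0.39 * 17 * 6^2
= 119.34 kN/m
Arm = H / 3 = 6 / 3 = 2.0 m
Mo = Pa * arm = Pa * H / 3 = 119.34 * 6 / 3 = 238.68 kN-m/m

238.68 kN-m/m


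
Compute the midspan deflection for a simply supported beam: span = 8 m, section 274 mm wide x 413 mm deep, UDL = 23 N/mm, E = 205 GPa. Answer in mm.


I = 274 * 413^3 / 12 = 1608494098.17 mm^4
L = 8000.0 mm, w = 23 N/mm, E = 205000.0 MPa
delta = 5 * w * L^4 / (384 * E * I)
= 5 * 23 * 8000.0^4 / (384 * 205000.0 * 1608494098.17)
= 3.7201 mm

3.7201 mm


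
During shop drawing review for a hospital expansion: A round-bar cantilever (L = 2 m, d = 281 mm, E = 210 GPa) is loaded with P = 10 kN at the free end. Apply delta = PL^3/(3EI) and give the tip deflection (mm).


I = pi * d^4 / 64 = pi * 281^4 / 64 = 306051969.3 mm^4
L = 2000.0 mm, P = 10000.0 N, E = 210000.0 MPa
delta = P * L^3 / (3 * E * I)
= 10000.0 * 2000.0^3 / (3 * 210000.0 * 306051969.3)
= 0.4149 mm

0.4149 mm


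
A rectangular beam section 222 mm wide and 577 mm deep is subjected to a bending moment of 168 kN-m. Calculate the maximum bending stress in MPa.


I = b * h^3 / 12 = 222 * 577^3 / 12 = 3553850610.5 mm^4
y = h / 2 = 577 / 2 = 288.5 mm
M = 168 kN-m = 168000000.0 N-mm
sigma = M * y / I = 168000000.0 * 288.5 / 3553850610.5
= 13.64 MPa

13.64 MPa


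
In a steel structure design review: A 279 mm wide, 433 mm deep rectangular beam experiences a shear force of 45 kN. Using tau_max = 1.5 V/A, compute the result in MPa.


A = b * h = 279 * 433 = 120807 mm^2
V = 45 kN = 45000.0 N
tau_max = 1.5 * V / A = 1.5 * 45000.0 / 120807
= 0.5587 MPa

0.5587 MPa


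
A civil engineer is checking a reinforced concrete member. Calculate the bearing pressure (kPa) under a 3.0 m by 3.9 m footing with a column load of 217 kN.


A = 3.0 * 3.9 = 11.7 m^2
q = P / A = 217 / 11.7
= 18.547 kPa

18.547 kPa


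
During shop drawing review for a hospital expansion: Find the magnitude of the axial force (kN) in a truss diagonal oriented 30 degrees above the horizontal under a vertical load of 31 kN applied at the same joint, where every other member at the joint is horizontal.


At the joint, only the diagonal has a vertical component, so vertical equilibrium gives:
F * sin(30) = 31
F = 31 / sin(30)
= 31 / 0.5
= 62.0 kN

62.0 kN


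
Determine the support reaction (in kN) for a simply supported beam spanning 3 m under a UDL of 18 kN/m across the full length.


Total load = w * L = 18 * 3 = 54 kN
By symmetry, each reaction R = total / 2 = 54 / 2 = 27.0 kN

27.0 kN


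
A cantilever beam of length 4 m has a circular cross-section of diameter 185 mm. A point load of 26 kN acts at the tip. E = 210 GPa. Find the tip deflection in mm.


I = pi * d^4 / 64 = pi * 185^4 / 64 = 57498539.35 mm^4
L = 4000.0 mm, P = 26000.0 N, E = 210000.0 MPa
delta = P * L^3 / (3 * E * I)
= 26000.0 * 4000.0^3 / (3 * 210000.0 * 57498539.35)
= 45.9363 mm

45.9363 mm


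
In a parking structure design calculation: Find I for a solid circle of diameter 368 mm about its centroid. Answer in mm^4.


r = d / 2 = 368 / 2 = 184.0 mm
I = pi * r^4 / 4 = pi * 184.0^4 / 4
= 900245944.09 mm^4

900245944.09 mm^4


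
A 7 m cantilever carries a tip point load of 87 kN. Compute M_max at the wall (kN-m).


For a cantilever with a point load at the free end:
M_max = P * L = 87 * 7 = 609 kN-m

609 kN-m


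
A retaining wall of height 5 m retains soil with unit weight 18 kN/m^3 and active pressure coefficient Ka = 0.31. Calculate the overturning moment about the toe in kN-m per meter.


Pa = 0.5 * Ka * gamma * H^2
= 0.5 * 0.31 * 18 * 5^2
= 69.75 kN/m
Arm = H / 3 = 5 / 3 = 1.6667 m
Mo = Pa * arm = Pa * H / 3 = 69.75 * 5 / 3 = 116.25 kN-m/m

116.25 kN-m/m


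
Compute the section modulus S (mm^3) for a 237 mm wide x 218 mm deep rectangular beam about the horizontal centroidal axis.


S = b * h^2 / 6
= 237 * 218^2 / 6
= 237 * 47524 / 6
= 1877198.0 mm^3

1877198.0 mm^3


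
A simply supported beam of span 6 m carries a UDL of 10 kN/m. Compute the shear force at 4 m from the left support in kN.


R_A = w * L / 2 = 10 * 6 / 2 = 30.0 kN
V(x) = R_A - w * x = 30.0 - 10 * 4
= -10.0 kN

-10.0 kN


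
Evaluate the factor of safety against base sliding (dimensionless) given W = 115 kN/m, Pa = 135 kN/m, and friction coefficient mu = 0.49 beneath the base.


Resisting force = mu * W = 0.49 * 115 = 56.35 kN/m
FOS = Resisting / Driving = 56.35 / 135
= 0.4174 (dimensionless)

0.4174 (dimensionless)


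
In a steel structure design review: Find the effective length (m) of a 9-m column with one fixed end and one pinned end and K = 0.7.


L_eff = K * L
= 0.7 * 9
= 6.3 m

6.3 m


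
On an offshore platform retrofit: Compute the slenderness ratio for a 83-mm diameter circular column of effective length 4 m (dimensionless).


Radius of gyration r = d / 4 = 83 / 4 = 20.75 mm
L_eff = 4000.0 mm
Slenderness ratio = L / r = 4000.0 / 20.75 = 192.77 (dimensionless)

192.77 (dimensionless)


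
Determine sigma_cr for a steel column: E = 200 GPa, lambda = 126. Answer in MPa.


sigma_cr = pi^2 * E / lambda^2
= 9.8696 * 200000.0 / 126^2
= 9.8696 * 200000.0 / 15876
= 124.3336 MPa

124.3336 MPa


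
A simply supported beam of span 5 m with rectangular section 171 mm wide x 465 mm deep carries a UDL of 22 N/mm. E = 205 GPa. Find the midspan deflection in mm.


I = 171 * 465^3 / 12 = 1432760906.25 mm^4
L = 5000.0 mm, w = 22 N/mm, E = 205000.0 MPa
delta = 5 * w * L^4 / (384 * E * I)
= 5 * 22 * 5000.0^4 / (384 * 205000.0 * 1432760906.25)
= 0.6096 mm

0.6096 mm


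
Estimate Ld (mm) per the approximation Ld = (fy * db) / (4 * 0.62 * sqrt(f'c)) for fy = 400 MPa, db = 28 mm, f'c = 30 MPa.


Ld = (fy * db) / (4 * 0.62 * sqrt(f'c))
= (400 * 28) / (4 * 0.62 * sqrt(30))
= 11200 / 13.5835
= 824.53 mm

824.53 mm


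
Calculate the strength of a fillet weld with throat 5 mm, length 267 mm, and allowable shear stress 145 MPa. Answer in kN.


Strength = throat * length * allowable stress
= 5 * 267 * 145 N
= 193575 N
= 193.57 kN

193.57 kN


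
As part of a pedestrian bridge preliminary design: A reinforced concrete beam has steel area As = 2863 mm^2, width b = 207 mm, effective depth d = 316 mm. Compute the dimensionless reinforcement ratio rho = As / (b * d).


rho = As / (b * d)
= 2863 / (207 * 316)
= 2863 / 65412
= 0.043769 (dimensionless)

0.043769 (dimensionless)


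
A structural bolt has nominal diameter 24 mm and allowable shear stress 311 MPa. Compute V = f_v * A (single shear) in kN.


A = pi * d^2 / 4 = pi * 24^2 / 4 = 452.3893 mm^2
V = f_v * A / 1000 = 311 * 452.3893 / 1000
= 140.6931 kN

140.6931 kN


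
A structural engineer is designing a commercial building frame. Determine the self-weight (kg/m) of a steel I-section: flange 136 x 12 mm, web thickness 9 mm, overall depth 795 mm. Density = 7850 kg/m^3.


A_flanges = 2 * 136 * 12 = 3264 mm^2
A_web = (795 - 2 * 12) * 9 = 6939 mm^2
A_total = 3264 + 6939 = 10203 mm^2 = 0.010203 m^2
Weight = rho * A = 7850 * 0.010203 = 80.0935 kg/m

80.0935 kg/m


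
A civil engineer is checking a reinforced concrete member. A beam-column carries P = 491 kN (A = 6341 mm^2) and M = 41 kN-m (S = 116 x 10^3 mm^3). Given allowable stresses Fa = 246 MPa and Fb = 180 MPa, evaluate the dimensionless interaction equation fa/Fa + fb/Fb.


f_a = P / A = 491000.0 / 6341 = 77.4326 MPa
f_b = M / S = 41000000.0 / 116000.0 = 353.4483 MPa
Ratio = f_a / Fa + f_b / Fb
= 77.4326 / 246 + 353.4483 / 180
= 2.2784 (dimensionless)

2.2784 (dimensionless)


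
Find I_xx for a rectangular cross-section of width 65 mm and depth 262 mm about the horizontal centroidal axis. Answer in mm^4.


I = b * h^3 / 12
= 65 * 262^3 / 12
= 65 * 17984728 / 12
= 97417276.67 mm^4

97417276.67 mm^4


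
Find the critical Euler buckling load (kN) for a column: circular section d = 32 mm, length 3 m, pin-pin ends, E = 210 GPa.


I = pi * d^4 / 64 = 51471.85 mm^4
L = 3000.0 mm
P_cr = pi^2 * E * I / L^2
= 9.8696 * 210000.0 * 51471.85 / 3000.0^2
= 11853.49 N = 11.8535 kN

11.8535 kN


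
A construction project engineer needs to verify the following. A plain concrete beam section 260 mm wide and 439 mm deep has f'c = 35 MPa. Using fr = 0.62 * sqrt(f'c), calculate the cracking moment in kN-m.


fr = 0.62 * sqrt(35) = 0.62 * 5.9161 = 3.668 MPa
I = 260 * 439^3 / 12 = 1833097911.67 mm^4
y_t = 219.5 mm
M_cr = fr * I / y_t = 3.668 * 1833097911.67 / 219.5 N-mm
= 30.6321 kN-m

30.6321 kN-m


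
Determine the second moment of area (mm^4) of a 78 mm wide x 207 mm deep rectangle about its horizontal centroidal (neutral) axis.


I = b * h^3 / 12
= 78 * 207^3 / 12
= 78 * 8869743 / 12
= 57653329.5 mm^4

57653329.5 mm^4


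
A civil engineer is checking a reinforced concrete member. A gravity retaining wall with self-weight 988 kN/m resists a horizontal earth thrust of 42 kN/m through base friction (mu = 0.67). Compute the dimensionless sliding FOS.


Resisting force = mu * W = 0.67 * 988 = 661.96 kN/m
FOS = Resisting / Driving = 661.96 / 42
= 15.761 (dimensionless)

15.761 (dimensionless)


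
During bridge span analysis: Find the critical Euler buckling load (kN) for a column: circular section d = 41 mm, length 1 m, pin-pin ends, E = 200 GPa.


I = pi * d^4 / 64 = 138709.22 mm^4
L = 1000.0 mm
P_cr = pi^2 * E * I / L^2
= 9.8696 * 200000.0 * 138709.22 / 1000.0^2
= 273801.02 N = 273.801 kN

273.801 kN


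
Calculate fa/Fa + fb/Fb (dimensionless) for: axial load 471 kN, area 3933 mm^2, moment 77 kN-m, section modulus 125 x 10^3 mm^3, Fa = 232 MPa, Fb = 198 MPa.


f_a = P / A = 471000.0 / 3933 = 119.7559 MPa
f_b = M / S = 77000000.0 / 125000.0 = 616.0 MPa
Ratio = f_a / Fa + f_b / Fb
= 119.7559 / 232 + 616.0 / 198
= 3.6273 (dimensionless)

3.6273 (dimensionless)


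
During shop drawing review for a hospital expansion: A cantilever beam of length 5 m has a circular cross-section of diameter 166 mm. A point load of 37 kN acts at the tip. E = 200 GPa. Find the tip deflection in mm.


I = pi * d^4 / 64 = pi * 166^4 / 64 = 37273678.15 mm^4
L = 5000.0 mm, P = 37000.0 N, E = 200000.0 MPa
delta = P * L^3 / (3 * E * I)
= 37000.0 * 5000.0^3 / (3 * 200000.0 * 37273678.15)
= 206.8037 mm

206.8037 mm


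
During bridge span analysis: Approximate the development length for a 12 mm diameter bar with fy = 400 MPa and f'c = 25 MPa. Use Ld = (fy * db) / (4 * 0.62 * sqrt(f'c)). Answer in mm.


Ld = (fy * db) / (4 * 0.62 * sqrt(f'c))
= (400 * 12) / (4 * 0.62 * sqrt(25))
= 4800 / 12.4
= 387.1 mm

387.1 mm


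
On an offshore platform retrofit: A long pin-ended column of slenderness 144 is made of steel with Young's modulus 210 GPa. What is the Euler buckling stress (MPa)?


sigma_cr = pi^2 * E / lambda^2
= 9.8696 * 210000.0 / 144^2
= 9.8696 * 210000.0 / 20736
= 99.9526 MPa

99.9526 MPa


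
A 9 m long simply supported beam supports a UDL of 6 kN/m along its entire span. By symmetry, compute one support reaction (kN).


Total load = w * L = 6 * 9 = 54 kN
By symmetry, each reaction R = total / 2 = 54 / 2 = 27.0 kN

27.0 kN


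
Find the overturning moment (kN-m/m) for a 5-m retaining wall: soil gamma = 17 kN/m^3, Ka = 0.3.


Pa = 0.5 * Ka * gamma * H^2
= 0.5 * 0.3 * 17 * 5^2
= 63.75 kN/m
Arm = H / 3 = 5 / 3 = 1.6667 m
Mo = Pa * arm = Pa * H / 3 = 63.75 * 5 / 3 = 106.25 kN-m/m

106.25 kN-m/m


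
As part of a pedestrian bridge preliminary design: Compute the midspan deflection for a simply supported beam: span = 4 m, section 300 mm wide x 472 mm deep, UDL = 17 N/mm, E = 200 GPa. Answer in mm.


I = 300 * 472^3 / 12 = 2628851200.0 mm^4
L = 4000.0 mm, w = 17 N/mm, E = 200000.0 MPa
delta = 5 * w * L^4 / (384 * E * I)
= 5 * 17 * 4000.0^4 / (384 * 200000.0 * 2628851200.0)
= 0.1078 mm

0.1078 mm


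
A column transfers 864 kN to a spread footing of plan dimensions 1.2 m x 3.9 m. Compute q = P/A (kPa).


A = 1.2 * 3.9 = 4.68 m^2
q = P / A = 864 / 4.68
= 184.6154 kPa

184.6154 kPa


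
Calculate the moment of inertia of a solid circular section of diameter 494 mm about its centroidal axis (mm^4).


r = d / 2 = 494 / 2 = 247.0 mm
I = pi * r^4 / 4 = pi * 247.0^4 / 4
= 2923328996.8 mm^4

2923328996.8 mm^4


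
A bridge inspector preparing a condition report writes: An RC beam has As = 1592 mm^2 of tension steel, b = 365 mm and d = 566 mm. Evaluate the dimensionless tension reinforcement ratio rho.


rho = As / (b * d)
= 1592 / (365 * 566)
= 1592 / 206590
= 0.007706 (dimensionless)

0.007706 (dimensionless)


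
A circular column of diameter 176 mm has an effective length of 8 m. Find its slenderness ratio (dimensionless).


Radius of gyration r = d / 4 = 176 / 4 = 44.0 mm
L_eff = 8000.0 mm
Slenderness ratio = L / r = 8000.0 / 44.0 = 181.82 (dimensionless)

181.82 (dimensionless)


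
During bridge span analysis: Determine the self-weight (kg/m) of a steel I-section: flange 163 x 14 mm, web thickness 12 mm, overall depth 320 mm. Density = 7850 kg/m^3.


A_flanges = 2 * 163 * 14 = 4564 mm^2
A_web = (320 - 2 * 14) * 12 = 3504 mm^2
A_total = 4564 + 3504 = 8068 mm^2 = 0.008068 m^2
Weight = rho * A = 7850 * 0.008068 = 63.3338 kg/m

63.3338 kg/m


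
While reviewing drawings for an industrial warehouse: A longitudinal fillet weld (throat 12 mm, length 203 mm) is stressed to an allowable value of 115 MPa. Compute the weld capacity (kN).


Strength = throat * length * allowable stress
= 12 * 203 * 115 N
= 280140 N
= 280.14 kN

280.14 kN


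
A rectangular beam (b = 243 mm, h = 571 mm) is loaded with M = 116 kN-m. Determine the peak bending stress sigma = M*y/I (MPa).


I = b * h^3 / 12 = 243 * 571^3 / 12 = 3769930572.75 mm^4
y = h / 2 = 571 / 2 = 285.5 mm
M = 116 kN-m = 116000000.0 N-mm
sigma = M * y / I = 116000000.0 * 285.5 / 3769930572.75
= 8.78 MPa

8.78 MPa


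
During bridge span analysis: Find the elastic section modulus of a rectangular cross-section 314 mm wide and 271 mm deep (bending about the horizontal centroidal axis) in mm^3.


S = b * h^2 / 6
= 314 * 271^2 / 6
= 314 * 73441 / 6
= 3843412.33 mm^3

3843412.33 mm^3


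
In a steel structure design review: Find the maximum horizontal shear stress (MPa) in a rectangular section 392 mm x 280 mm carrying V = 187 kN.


A = b * h = 392 * 280 = 109760 mm^2
V = 187 kN = 187000.0 N
tau_max = 1.5 * V / A = 1.5 * 187000.0 / 109760
= 2.5556 MPa

2.5556 MPa


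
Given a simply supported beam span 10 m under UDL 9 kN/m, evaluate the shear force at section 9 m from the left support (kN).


R_A = w * L / 2 = 9 * 10 / 2 = 45.0 kN
V(x) = R_A - w * x = 45.0 - 9 * 9
= -36.0 kN

-36.0 kN


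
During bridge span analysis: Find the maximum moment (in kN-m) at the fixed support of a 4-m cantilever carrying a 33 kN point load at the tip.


For a cantilever with a point load at the free end:
M_max = P * L = 33 * 4 = 132 kN-m

132 kN-m


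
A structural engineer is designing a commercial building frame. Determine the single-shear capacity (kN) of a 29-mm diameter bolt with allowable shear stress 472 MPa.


A = pi * d^2 / 4 = pi * 29^2 / 4 = 660.5199 mm^2
V = f_v * A / 1000 = 472 * 660.5199 / 1000
= 311.7654 kN

311.7654 kN


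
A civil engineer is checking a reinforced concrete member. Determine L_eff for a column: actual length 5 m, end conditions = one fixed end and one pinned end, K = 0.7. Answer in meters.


L_eff = K * L
= 0.7 * 5
= 3.5 m

3.5 m


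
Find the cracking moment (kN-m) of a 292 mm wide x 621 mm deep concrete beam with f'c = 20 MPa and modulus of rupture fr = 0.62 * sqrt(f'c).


fr = 0.62 * sqrt(20) = 0.62 * 4.4721 = 2.7727 MPa
I = 292 * 621^3 / 12 = 5827421151.0 mm^4
y_t = 310.5 mm
M_cr = fr * I / y_t = 2.7727 * 5827421151.0 / 310.5 N-mm
= 52.0381 kN-m

52.0381 kN-m


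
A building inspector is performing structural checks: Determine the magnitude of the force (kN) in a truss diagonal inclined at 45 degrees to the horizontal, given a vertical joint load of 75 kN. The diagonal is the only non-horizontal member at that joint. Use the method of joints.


At the joint, only the diagonal has a vertical component, so vertical equilibrium gives:
F * sin(45) = 75
F = 75 / sin(45)
= 75 / 0.707107
= 106.07 kN

106.07 kN


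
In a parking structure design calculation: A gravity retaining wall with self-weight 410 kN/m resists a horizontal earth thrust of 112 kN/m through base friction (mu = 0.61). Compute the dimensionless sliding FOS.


Resisting force = mu * W = 0.61 * 410 = 250.1 kN/m
FOS = Resisting / Driving = 250.1 / 112
= 2.233 (dimensionless)

2.233 (dimensionless)


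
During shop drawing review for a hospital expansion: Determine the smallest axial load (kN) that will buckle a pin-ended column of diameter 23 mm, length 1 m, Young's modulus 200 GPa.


I = pi * d^4 / 64 = 13736.66 mm^4
L = 1000.0 mm
P_cr = pi^2 * E * I / L^2
= 9.8696 * 200000.0 * 13736.66 / 1000.0^2
= 27115.09 N = 27.1151 kN

27.1151 kN


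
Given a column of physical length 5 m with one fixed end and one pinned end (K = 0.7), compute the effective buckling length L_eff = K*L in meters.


L_eff = K * L
= 0.7 * 5
= 3.5 m

3.5 m


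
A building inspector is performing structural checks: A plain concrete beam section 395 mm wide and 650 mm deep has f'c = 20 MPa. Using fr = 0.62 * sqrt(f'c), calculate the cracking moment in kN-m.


fr = 0.62 * sqrt(20) = 0.62 * 4.4721 = 2.7727 MPa
I = 395 * 650^3 / 12 = 9039739583.33 mm^4
y_t = 325.0 mm
M_cr = fr * I / y_t = 2.7727 * 9039739583.33 / 325.0 N-mm
= 77.1222 kN-m

77.1222 kN-m


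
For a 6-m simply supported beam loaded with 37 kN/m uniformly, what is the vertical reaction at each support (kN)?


Total load = w * L = 37 * 6 = 222 kN
By symmetry, each reaction R = total / 2 = 222 / 2 = 111.0 kN

111.0 kN


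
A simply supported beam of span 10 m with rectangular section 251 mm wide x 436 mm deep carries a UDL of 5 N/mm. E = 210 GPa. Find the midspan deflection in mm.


I = 251 * 436^3 / 12 = 1733612154.67 mm^4
L = 10000.0 mm, w = 5 N/mm, E = 210000.0 MPa
delta = 5 * w * L^4 / (384 * E * I)
= 5 * 5 * 10000.0^4 / (384 * 210000.0 * 1733612154.67)
= 1.7883 mm

1.7883 mm


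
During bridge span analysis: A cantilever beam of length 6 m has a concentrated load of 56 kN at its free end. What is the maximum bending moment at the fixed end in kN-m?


For a cantilever with a point load at the free end:
M_max = P * L = 56 * 6 = 336 kN-m

336 kN-m


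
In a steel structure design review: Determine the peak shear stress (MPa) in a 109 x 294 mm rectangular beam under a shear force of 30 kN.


A = b * h = 109 * 294 = 32046 mm^2
V = 30 kN = 30000.0 N
tau_max = 1.5 * V / A = 1.5 * 30000.0 / 32046
= 1.4042 MPa

1.4042 MPa


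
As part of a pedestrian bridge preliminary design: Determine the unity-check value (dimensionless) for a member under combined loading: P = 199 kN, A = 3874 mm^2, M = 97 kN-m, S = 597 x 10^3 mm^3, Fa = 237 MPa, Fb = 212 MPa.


f_a = P / A = 199000.0 / 3874 = 51.3681 MPa
f_b = M / S = 97000000.0 / 597000.0 = 162.4791 MPa
Ratio = f_a / Fa + f_b / Fb
= 51.3681 / 237 + 162.4791 / 212
= 0.9832 (dimensionless)

0.9832 (dimensionless)


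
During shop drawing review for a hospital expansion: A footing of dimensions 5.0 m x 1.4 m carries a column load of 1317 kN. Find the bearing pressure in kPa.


A = 5.0 * 1.4 = 7.0 m^2
q = P / A = 1317 / 7.0
= 188.1429 kPa

188.1429 kPa


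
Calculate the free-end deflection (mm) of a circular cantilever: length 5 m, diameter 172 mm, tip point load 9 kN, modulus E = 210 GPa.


I = pi * d^4 / 64 = pi * 172^4 / 64 = 42961920.42 mm^4
L = 5000.0 mm, P = 9000.0 N, E = 210000.0 MPa
delta = P * L^3 / (3 * E * I)
= 9000.0 * 5000.0^3 / (3 * 210000.0 * 42961920.42)
= 41.565 mm

41.565 mm


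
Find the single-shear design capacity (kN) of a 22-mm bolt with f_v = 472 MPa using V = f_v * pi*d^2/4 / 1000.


A = pi * d^2 / 4 = pi * 22^2 / 4 = 380.1327 mm^2
V = f_v * A / 1000 = 472 * 380.1327 / 1000
= 179.4226 kN

179.4226 kN


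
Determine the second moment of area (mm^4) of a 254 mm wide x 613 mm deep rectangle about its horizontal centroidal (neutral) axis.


I = b * h^3 / 12
= 254 * 613^3 / 12
= 254 * 230346397 / 12
= 4875665403.17 mm^4

4875665403.17 mm^4


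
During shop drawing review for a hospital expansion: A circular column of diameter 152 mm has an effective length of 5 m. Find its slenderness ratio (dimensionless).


Radius of gyration r = d / 4 = 152 / 4 = 38.0 mm
L_eff = 5000.0 mm
Slenderness ratio = L / r = 5000.0 / 38.0 = 131.58 (dimensionless)

131.58 (dimensionless)


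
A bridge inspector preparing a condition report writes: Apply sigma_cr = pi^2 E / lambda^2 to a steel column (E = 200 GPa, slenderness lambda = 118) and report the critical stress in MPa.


sigma_cr = pi^2 * E / lambda^2
= 9.8696 * 200000.0 / 118^2
= 9.8696 * 200000.0 / 13924
= 141.7639 MPa

141.7639 MPa


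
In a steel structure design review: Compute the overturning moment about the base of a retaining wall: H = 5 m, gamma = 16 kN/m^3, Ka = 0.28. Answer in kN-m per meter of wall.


Pa = 0.5 * Ka * gamma * H^2
= 0.5 * 0.28 * 16 * 5^2
= 56.0 kN/m
Arm = H / 3 = 5 / 3 = 1.6667 m
Mo = Pa * arm = Pa * H / 3 = 56.0 * 5 / 3 = 93.3333 kN-m/m

93.3333 kN-m/m


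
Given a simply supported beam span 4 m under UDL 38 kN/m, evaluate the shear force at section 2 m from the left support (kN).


R_A = w * L / 2 = 38 * 4 / 2 = 76.0 kN
V(x) = R_A - w * x = 76.0 - 38 * 2
= 0.0 kN

0.0 kN


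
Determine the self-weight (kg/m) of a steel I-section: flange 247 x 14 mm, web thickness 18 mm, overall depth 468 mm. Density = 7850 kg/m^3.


A_flanges = 2 * 247 * 14 = 6916 mm^2
A_web = (468 - 2 * 14) * 18 = 7920 mm^2
A_total = 6916 + 7920 = 14836 mm^2 = 0.014836 m^2
Weight = rho * A = 7850 * 0.014836 = 116.4626 kg/m

116.4626 kg/m


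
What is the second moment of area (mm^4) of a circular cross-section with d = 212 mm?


r = d / 2 = 212 / 2 = 106.0 mm
I = pi * r^4 / 4 = pi * 106.0^4 / 4
= 99154708.57 mm^4

99154708.57 mm^4


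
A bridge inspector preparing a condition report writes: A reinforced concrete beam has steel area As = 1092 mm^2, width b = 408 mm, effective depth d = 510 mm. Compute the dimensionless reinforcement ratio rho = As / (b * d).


rho = As / (b * d)
= 1092 / (408 * 510)
= 1092 / 208080
= 0.005248 (dimensionless)

0.005248 (dimensionless)


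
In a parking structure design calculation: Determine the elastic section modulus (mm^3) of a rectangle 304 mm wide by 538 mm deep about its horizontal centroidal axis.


S = b * h^2 / 6
= 304 * 538^2 / 6
= 304 * 289444 / 6
= 14665162.67 mm^3

14665162.67 mm^3


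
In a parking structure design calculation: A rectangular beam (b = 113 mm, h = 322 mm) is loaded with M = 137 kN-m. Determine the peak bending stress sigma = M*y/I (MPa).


I = b * h^3 / 12 = 113 * 322^3 / 12 = 314387168.67 mm^4
y = h / 2 = 322 / 2 = 161.0 mm
M = 137 kN-m = 137000000.0 N-mm
sigma = M * y / I = 137000000.0 * 161.0 / 314387168.67
= 70.16 MPa

70.16 MPa


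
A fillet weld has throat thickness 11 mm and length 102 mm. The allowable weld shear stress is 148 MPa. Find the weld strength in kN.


Strength = throat * length * allowable stress
= 11 * 102 * 148 N
= 166056 N
= 166.06 kN

166.06 kN


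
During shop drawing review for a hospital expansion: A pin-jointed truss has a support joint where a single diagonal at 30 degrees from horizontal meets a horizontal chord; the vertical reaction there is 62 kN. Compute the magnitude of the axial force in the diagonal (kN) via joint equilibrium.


At the joint, only the diagonal has a vertical component, so vertical equilibrium gives:
F * sin(30) = 62
F = 62 / sin(30)
= 62 / 0.5
= 124.0 kN

124.0 kN


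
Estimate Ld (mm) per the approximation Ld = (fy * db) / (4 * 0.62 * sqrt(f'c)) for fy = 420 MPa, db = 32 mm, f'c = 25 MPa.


Ld = (fy * db) / (4 * 0.62 * sqrt(f'c))
= (420 * 32) / (4 * 0.62 * sqrt(25))
= 13440 / 12.4
= 1083.87 mm

1083.87 mm


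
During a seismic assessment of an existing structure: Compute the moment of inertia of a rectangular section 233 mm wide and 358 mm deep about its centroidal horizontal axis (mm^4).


I = b * h^3 / 12
= 233 * 358^3 / 12
= 233 * 45882712 / 12
= 890889324.67 mm^4

890889324.67 mm^4


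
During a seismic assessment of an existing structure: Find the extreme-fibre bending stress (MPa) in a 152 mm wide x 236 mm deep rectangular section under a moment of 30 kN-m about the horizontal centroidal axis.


I = b * h^3 / 12 = 152 * 236^3 / 12 = 166493909.33 mm^4
y = h / 2 = 236 / 2 = 118.0 mm
M = 30 kN-m = 30000000.0 N-mm
sigma = M * y / I = 30000000.0 * 118.0 / 166493909.33
= 21.26 MPa

21.26 MPa


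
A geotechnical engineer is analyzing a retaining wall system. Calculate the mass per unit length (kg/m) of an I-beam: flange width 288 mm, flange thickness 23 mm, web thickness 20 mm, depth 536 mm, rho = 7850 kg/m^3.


A_flanges = 2 * 288 * 23 = 13248 mm^2
A_web = (536 - 2 * 23) * 20 = 9800 mm^2
A_total = 13248 + 9800 = 23048 mm^2 = 0.023048 m^2
Weight = rho * A = 7850 * 0.023048 = 180.9268 kg/m

180.9268 kg/m


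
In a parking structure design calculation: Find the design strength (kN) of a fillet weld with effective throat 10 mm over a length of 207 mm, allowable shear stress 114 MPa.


Strength = throat * length * allowable stress
= 10 * 207 * 114 N
= 235980 N
= 235.98 kN

235.98 kN


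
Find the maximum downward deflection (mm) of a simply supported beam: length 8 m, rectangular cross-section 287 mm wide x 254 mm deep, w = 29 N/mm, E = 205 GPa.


I = 287 * 254^3 / 12 = 391923947.33 mm^4
L = 8000.0 mm, w = 29 N/mm, E = 205000.0 MPa
delta = 5 * w * L^4 / (384 * E * I)
= 5 * 29 * 8000.0^4 / (384 * 205000.0 * 391923947.33)
= 19.2505 mm

19.2505 mm


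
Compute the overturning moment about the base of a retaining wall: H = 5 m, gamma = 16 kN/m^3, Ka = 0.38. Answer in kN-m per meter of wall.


Pa = 0.5 * Ka * gamma * H^2
= 0.5 * 0.38 * 16 * 5^2
= 76.0 kN/m
Arm = H / 3 = 5 / 3 = 1.6667 m
Mo = Pa * arm = Pa * H / 3 = 76.0 * 5 / 3 = 126.6667 kN-m/m

126.6667 kN-m/m


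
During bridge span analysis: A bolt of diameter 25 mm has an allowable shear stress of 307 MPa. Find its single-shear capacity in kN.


A = pi * d^2 / 4 = pi * 25^2 / 4 = 490.8739 mm^2
V = f_v * A / 1000 = 307 * 490.8739 / 1000
= 150.6983 kN

150.6983 kN


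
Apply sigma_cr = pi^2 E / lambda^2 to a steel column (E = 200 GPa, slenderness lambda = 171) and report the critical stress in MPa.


sigma_cr = pi^2 * E / lambda^2
= 9.8696 * 200000.0 / 171^2
= 9.8696 * 200000.0 / 29241
= 67.5052 MPa

67.5052 MPa


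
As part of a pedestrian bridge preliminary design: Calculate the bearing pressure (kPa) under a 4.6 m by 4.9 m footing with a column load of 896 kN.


A = 4.6 * 4.9 = 22.54 m^2
q = P / A = 896 / 22.54
= 39.7516 kPa

39.7516 kPa


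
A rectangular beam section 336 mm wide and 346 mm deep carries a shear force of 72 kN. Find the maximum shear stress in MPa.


A = b * h = 336 * 346 = 116256 mm^2
V = 72 kN = 72000.0 N
tau_max = 1.5 * V / A = 1.5 * 72000.0 / 116256
= 0.929 MPa

0.929 MPa


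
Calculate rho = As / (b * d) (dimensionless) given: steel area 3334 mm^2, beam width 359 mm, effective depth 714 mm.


rho = As / (b * d)
= 3334 / (359 * 714)
= 3334 / 256326
= 0.013007 (dimensionless)

0.013007 (dimensionless)


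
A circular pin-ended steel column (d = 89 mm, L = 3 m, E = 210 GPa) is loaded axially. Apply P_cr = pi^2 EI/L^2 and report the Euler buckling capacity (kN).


I = pi * d^4 / 64 = 3079852.55 mm^4
L = 3000.0 mm
P_cr = pi^2 * E * I / L^2
= 9.8696 * 210000.0 * 3079852.55 / 3000.0^2
= 709261.61 N = 709.2616 kN

709.2616 kN


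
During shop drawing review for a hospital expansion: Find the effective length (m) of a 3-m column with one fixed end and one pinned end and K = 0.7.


L_eff = K * L
= 0.7 * 3
= 2.1 m

2.1 m


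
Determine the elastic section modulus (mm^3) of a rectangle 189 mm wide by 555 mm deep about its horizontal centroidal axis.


S = b * h^2 / 6
= 189 * 555^2 / 6
= 189 * 308025 / 6
= 9702787.5 mm^3

9702787.5 mm^3


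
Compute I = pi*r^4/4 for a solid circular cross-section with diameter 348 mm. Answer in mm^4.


r = d / 2 = 348 / 2 = 174.0 mm
I = pi * r^4 / 4 = pi * 174.0^4 / 4
= 719924369.13 mm^4

719924369.13 mm^4


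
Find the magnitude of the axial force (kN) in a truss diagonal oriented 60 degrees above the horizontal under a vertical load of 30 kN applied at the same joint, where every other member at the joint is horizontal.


At the joint, only the diagonal has a vertical component, so vertical equilibrium gives:
F * sin(60) = 30
F = 30 / sin(60)
= 30 / 0.866025
= 34.64 kN

34.64 kN


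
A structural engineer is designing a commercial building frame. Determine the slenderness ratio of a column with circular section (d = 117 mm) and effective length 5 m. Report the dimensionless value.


Radius of gyration r = d / 4 = 117 / 4 = 29.25 mm
L_eff = 5000.0 mm
Slenderness ratio = L / r = 5000.0 / 29.25 = 170.94 (dimensionless)

170.94 (dimensionless)


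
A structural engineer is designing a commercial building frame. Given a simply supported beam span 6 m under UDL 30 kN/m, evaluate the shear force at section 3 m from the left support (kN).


R_A = w * L / 2 = 30 * 6 / 2 = 90.0 kN
V(x) = R_A - w * x = 90.0 - 30 * 3
= 0.0 kN

0.0 kN


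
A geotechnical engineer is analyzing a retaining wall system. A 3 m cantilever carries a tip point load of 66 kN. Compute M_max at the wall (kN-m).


For a cantilever with a point load at the free end:
M_max = P * L = 66 * 3 = 198 kN-m

198 kN-m


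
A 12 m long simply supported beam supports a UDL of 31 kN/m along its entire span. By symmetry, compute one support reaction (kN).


Total load = w * L = 31 * 12 = 372 kN
By symmetry, each reaction R = total / 2 = 372 / 2 = 186.0 kN

186.0 kN


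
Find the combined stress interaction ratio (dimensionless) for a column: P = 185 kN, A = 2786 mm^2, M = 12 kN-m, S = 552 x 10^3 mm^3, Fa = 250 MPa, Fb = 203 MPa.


f_a = P / A = 185000.0 / 2786 = 66.4034 MPa
f_b = M / S = 12000000.0 / 552000.0 = 21.7391 MPa
Ratio = f_a / Fa + f_b / Fb
= 66.4034 / 250 + 21.7391 / 203
= 0.3727 (dimensionless)

0.3727 (dimensionless)


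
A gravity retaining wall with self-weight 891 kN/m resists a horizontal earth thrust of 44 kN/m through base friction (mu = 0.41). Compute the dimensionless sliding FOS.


Resisting force = mu * W = 0.41 * 891 = 365.31 kN/m
FOS = Resisting / Driving = 365.31 / 44
= 8.3025 (dimensionless)

8.3025 (dimensionless)


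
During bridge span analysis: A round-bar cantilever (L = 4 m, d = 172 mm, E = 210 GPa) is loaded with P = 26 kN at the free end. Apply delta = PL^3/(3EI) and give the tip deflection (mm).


I = pi * d^4 / 64 = pi * 172^4 / 64 = 42961920.42 mm^4
L = 4000.0 mm, P = 26000.0 N, E = 210000.0 MPa
delta = P * L^3 / (3 * E * I)
= 26000.0 * 4000.0^3 / (3 * 210000.0 * 42961920.42)
= 61.4793 mm

61.4793 mm


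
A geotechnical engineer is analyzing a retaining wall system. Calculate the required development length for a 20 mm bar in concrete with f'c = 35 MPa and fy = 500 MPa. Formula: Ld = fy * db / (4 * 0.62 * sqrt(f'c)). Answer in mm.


Ld = (fy * db) / (4 * 0.62 * sqrt(f'c))
= (500 * 20) / (4 * 0.62 * sqrt(35))
= 10000 / 14.6719
= 681.58 mm

681.58 mm


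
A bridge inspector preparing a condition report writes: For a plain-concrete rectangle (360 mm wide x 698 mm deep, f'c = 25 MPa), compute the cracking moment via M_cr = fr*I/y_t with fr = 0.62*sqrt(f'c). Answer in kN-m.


fr = 0.62 * sqrt(25) = 0.62 * 5.0 = 3.1 MPa
I = 360 * 698^3 / 12 = 10202051760.0 mm^4
y_t = 349.0 mm
M_cr = fr * I / y_t = 3.1 * 10202051760.0 / 349.0 N-mm
= 90.6199 kN-m

90.6199 kN-m


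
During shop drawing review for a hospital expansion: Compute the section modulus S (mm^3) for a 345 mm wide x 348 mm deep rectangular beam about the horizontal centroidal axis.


S = b * h^2 / 6
= 345 * 348^2 / 6
= 345 * 121104 / 6
= 6963480.0 mm^3

6963480.0 mm^3


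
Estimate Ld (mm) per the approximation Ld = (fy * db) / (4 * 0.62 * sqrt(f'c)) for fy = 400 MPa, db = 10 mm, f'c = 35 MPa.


Ld = (fy * db) / (4 * 0.62 * sqrt(f'c))
= (400 * 10) / (4 * 0.62 * sqrt(35))
= 4000 / 14.6719
= 272.63 mm

272.63 mm


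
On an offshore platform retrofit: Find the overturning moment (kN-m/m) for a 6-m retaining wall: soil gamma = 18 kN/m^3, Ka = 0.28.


Pa = 0.5 * Ka * gamma * H^2
= 0.5 * 0.28 * 18 * 6^2
= 90.72 kN/m
Arm = H / 3 = 6 / 3 = 2.0 m
Mo = Pa * arm = Pa * H / 3 = 90.72 * 6 / 3 = 181.44 kN-m/m

181.44 kN-m/m


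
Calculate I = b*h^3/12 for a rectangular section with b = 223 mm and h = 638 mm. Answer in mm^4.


I = b * h^3 / 12
= 223 * 638^3 / 12
= 223 * 259694072 / 12
= 4825981504.67 mm^4

4825981504.67 mm^4


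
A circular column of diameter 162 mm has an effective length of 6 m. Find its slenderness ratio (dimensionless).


Radius of gyration r = d / 4 = 162 / 4 = 40.5 mm
L_eff = 6000.0 mm
Slenderness ratio = L / r = 6000.0 / 40.5 = 148.15 (dimensionless)

148.15 (dimensionless)


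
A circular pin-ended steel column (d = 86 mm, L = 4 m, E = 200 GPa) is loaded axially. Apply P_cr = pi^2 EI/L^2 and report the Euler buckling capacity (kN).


I = pi * d^4 / 64 = 2685120.03 mm^4
L = 4000.0 mm
P_cr = pi^2 * E * I / L^2
= 9.8696 * 200000.0 * 2685120.03 / 4000.0^2
= 331263.41 N = 331.2634 kN

331.2634 kN


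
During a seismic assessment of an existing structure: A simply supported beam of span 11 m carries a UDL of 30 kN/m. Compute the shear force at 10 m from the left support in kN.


R_A = w * L / 2 = 30 * 11 / 2 = 165.0 kN
V(x) = R_A - w * x = 165.0 - 30 * 10
= -135.0 kN

-135.0 kN


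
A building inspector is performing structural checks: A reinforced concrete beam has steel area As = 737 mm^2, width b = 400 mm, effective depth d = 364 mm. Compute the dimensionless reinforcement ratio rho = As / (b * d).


rho = As / (b * d)
= 737 / (400 * 364)
= 737 / 145600
= 0.005062 (dimensionless)

0.005062 (dimensionless)


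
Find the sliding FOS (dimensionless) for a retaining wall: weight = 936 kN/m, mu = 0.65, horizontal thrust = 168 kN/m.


Resisting force = mu * W = 0.65 * 936 = 608.4 kN/m
FOS = Resisting / Driving = 608.4 / 168
= 3.6214 (dimensionless)

3.6214 (dimensionless)


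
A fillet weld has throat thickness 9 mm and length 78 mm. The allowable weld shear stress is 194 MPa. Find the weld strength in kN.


Strength = throat * length * allowable stress
= 9 * 78 * 194 N
= 136188 N
= 136.19 kN

136.19 kN
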